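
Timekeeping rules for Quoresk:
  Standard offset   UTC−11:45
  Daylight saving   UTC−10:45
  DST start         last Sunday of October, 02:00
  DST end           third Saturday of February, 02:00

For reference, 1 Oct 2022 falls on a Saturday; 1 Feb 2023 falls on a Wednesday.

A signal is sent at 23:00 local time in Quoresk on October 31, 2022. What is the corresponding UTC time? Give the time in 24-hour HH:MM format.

1 October 2022 is a Saturday, so Sundays fall on 2, 9, 16, 23, 30; the last is October 30.
1 February 2023 is a Wednesday, so the first Saturday is February 4 and the third is February 18.
October 31, 2022 lies within the daylight-saving period (30 October 2022 – 18 February 2023), so Quoresk is on daylight time, UTC−10:45.
23:00 local + 10h45m = 09:45 UTC (rolling into the next day, 1 November 2022).

09:45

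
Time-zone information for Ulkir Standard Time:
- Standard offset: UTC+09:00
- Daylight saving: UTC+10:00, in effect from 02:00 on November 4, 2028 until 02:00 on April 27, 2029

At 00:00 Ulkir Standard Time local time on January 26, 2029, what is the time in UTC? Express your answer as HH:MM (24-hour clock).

14:00

January 26, 2029 lies within the daylight-saving period (4 November 2028 – 27 April 2029), so Ulkir Standard Time is on daylight time, UTC+10:00.
00:00 local − 10h = 14:00 UTC (rolling into the previous day, 25 January 2029).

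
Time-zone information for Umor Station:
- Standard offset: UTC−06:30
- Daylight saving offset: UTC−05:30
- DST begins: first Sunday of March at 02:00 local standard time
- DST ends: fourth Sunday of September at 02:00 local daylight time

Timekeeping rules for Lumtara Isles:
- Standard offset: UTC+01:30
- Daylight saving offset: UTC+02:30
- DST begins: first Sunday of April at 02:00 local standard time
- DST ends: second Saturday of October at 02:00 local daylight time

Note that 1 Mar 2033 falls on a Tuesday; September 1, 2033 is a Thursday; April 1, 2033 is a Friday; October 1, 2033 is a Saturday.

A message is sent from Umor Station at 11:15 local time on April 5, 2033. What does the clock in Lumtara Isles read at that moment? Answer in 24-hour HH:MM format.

1 March 2033 is a Tuesday, so the first Sunday is March 6.
1 September 2033 is a Thursday, so the first Sunday is September 4 and the fourth is September 25.
Daylight saving runs 6 March – 25 September; April 5, 2033 is inside that window, so Umor Station is at UTC−05:30.
11:15 Umor Station + 5h30m = 16:45 UTC.
1 April 2033 is a Friday, so the first Sunday is April 3.
1 October 2033 is a Saturday, so the first Saturday is October 1 and the second is October 8.
At the standard offset (UTC+01:30), 16:45 UTC + 1h30m = 18:15 Lumtara Isles standard time.
Daylight saving runs 3 April – 8 October; the standard-time date in Lumtara Isles, April 5, 2033, is inside that window, so Lumtara Isles is at UTC+02:30.
16:45 UTC + 2h30m = 19:15 Lumtara Isles.

19:15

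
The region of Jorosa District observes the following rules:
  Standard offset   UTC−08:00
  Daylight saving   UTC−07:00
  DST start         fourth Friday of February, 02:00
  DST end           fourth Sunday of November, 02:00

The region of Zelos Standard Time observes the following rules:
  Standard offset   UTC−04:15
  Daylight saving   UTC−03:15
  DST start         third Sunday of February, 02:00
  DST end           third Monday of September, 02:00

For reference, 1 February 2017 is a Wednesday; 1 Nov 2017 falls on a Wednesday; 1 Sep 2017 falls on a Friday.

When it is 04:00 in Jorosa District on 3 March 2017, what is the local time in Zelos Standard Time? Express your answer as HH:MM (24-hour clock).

1 February 2017 is a Wednesday, so the first Friday is February 3 and the fourth is February 24.
1 November 2017 is a Wednesday, so the first Sunday is November 5 and the fourth is November 26.
3 March 2017 lies within the daylight-saving period (24 February – 26 November), so Jorosa District is on daylight time, UTC−07:00.
04:00 Jorosa District + 7h = 11:00 UTC.
1 February 2017 is a Wednesday, so the first Sunday is February 5 and the third is February 19.
1 September 2017 is a Friday, so the first Monday is September 4 and the third is September 18.
At the standard offset (UTC−04:15), 11:00 UTC − 4h15m = 06:45 Zelos Standard Time standard time.
The standard-time date in Zelos Standard Time, 3 March 2017, falls between 19 February and 18 September, so daylight saving is in effect and Zelos Standard Time is at UTC−03:15.
11:00 UTC − 3h15m = 07:45 Zelos Standard Time.

07:45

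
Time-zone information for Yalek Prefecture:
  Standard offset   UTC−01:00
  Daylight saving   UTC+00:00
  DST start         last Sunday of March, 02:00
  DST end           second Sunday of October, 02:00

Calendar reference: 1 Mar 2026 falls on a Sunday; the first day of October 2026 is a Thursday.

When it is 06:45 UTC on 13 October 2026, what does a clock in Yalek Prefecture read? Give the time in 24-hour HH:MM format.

1 March 2026 is a Sunday, so Sundays fall on 1, 8, 15, 22, 29; the last is March 29.
1 October 2026 is a Thursday, so the first Sunday is October 4 and the second is October 11.
At the standard offset (UTC−01:00), 06:45 UTC − 1h = 05:45 Yalek Prefecture standard time.
Daylight saving runs 29 March – 11 October; the standard-time date in Yalek Prefecture, 13 October 2026, is outside that window, so Yalek Prefecture is on standard time at UTC−01:00.
06:45 UTC − 1h = 05:45 local.

05:45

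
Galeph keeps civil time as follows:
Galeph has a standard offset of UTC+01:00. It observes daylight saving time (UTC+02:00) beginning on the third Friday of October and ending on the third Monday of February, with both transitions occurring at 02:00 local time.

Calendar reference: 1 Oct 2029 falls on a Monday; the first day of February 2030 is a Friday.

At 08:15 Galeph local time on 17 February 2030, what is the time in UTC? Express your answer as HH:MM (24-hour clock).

1 October 2029 is a Monday, so the first Friday is October 5 and the third is October 19.
1 February 2030 is a Friday, so the first Monday is February 4 and the third is February 18.
17 February 2030 lies within the daylight-saving period (19 October 2029 – 18 February 2030), so Galeph is on daylight time, UTC+02:00.
08:15 local − 2h = 06:15 UTC.

06:15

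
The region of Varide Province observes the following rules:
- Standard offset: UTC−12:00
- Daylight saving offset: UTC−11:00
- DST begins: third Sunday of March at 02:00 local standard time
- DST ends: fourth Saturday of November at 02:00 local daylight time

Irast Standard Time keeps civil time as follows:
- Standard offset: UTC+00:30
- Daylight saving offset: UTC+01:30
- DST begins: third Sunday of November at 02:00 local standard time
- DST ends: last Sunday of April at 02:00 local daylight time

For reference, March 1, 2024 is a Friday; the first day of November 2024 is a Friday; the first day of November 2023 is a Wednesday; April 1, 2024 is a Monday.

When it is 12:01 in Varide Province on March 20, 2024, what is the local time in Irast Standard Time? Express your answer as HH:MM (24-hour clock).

00:31

1 March 2024 is a Friday, so the first Sunday is March 3 and the third is March 17.
1 November 2024 is a Friday, so the first Saturday is November 2 and the fourth is November 23.
March 20, 2024 lies within the daylight-saving period (17 March – 23 November), so Varide Province is on daylight time, UTC−11:00.
12:01 Varide Province + 11h = 23:01 UTC.
1 November 2023 is a Wednesday, so the first Sunday is November 5 and the third is November 19.
1 April 2024 is a Monday, so Sundays fall on 7, 14, 21, 28; the last is April 28.
At the standard offset (UTC+00:30), 23:01 UTC + 0h30m = 23:31 Irast Standard Time standard time.
The standard-time date in Irast Standard Time, March 20, 2024, falls between 19 November 2023 and 28 April 2024, so daylight saving is in effect and Irast Standard Time is at UTC+01:30.
23:01 UTC + 1h30m = 00:31 Irast Standard Time (rolling into the next day, 21 March 2024).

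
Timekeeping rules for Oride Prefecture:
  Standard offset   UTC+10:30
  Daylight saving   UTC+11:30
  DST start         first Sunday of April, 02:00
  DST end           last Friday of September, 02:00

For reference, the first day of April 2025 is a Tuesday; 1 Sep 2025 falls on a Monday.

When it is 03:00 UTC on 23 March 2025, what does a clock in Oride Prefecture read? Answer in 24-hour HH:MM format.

1 April 2025 is a Tuesday, so the first Sunday is April 6.
1 September 2025 is a Monday, so Fridays fall on 5, 12, 19, 26; the last is September 26.
At the standard offset (UTC+10:30), 03:00 UTC + 10h30m = 13:30 Oride Prefecture standard time.
The standard-time date in Oride Prefecture, 23 March 2025, does not fall between 6 April and 26 September, so daylight saving is not in effect and Oride Prefecture is at UTC+10:30.
03:00 UTC + 10h30m = 13:30 local.

13:30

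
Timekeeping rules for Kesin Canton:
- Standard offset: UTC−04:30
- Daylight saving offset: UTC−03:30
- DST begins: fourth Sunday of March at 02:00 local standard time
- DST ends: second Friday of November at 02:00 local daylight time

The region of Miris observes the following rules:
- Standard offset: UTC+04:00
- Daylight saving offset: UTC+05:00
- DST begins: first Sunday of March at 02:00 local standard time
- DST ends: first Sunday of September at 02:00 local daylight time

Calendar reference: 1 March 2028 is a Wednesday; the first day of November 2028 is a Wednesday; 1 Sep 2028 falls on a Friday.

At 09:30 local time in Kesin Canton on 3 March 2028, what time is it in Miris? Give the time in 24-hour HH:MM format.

1 March 2028 is a Wednesday, so the first Sunday is March 5 and the fourth is March 26.
1 November 2028 is a Wednesday, so the first Friday is November 3 and the second is November 10.
3 March 2028 does not fall between 26 March and 10 November, so daylight saving is not in effect and Kesin Canton is at UTC−04:30.
09:30 Kesin Canton + 4h30m = 14:00 UTC.
1 March 2028 is a Wednesday, so the first Sunday is March 5.
1 September 2028 is a Friday, so the first Sunday is September 3.
At the standard offset (UTC+04:00), 14:00 UTC + 4h = 18:00 Miris standard time.
The standard-time date in Miris, 3 March 2028, does not fall between 5 March and 3 September, so daylight saving is not in effect and Miris is at UTC+04:00.
14:00 UTC + 4h = 18:00 Miris.

18:00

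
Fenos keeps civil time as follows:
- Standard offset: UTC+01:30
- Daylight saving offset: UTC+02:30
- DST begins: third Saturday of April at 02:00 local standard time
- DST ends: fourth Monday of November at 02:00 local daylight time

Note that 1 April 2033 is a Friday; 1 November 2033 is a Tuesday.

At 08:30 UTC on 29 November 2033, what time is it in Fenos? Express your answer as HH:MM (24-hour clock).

10:00

1 April 2033 is a Friday, so the first Saturday is April 2 and the third is April 16.
1 November 2033 is a Tuesday, so the first Monday is November 7 and the fourth is November 28.
At the standard offset (UTC+01:30), 08:30 UTC + 1h30m = 10:00 Fenos standard time.
The standard-time date in Fenos, 29 November 2033, does not fall between 16 April and 28 November, so daylight saving is not in effect and Fenos is at UTC+01:30.
08:30 UTC + 1h30m = 10:00 local.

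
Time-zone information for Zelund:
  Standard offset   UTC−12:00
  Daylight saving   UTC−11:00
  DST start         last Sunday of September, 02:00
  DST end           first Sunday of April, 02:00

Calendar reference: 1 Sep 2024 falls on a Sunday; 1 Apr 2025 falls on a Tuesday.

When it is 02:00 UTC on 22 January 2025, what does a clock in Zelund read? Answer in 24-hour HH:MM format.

1 September 2024 is a Sunday, so Sundays fall on 1, 8, 15, 22, 29; the last is September 29.
1 April 2025 is a Tuesday, so the first Sunday is April 6.
At the standard offset (UTC−12:00), 02:00 UTC − 12h = 14:00 Zelund standard time (rolling into the previous day, 21 January 2025).
The standard-time date in Zelund, 21 January 2025, falls between 29 September 2024 and 6 April 2025, so daylight saving is in effect and Zelund is at UTC−11:00.
02:00 UTC − 11h = 15:00 local (rolling into the previous day, 21 January 2025).

15:00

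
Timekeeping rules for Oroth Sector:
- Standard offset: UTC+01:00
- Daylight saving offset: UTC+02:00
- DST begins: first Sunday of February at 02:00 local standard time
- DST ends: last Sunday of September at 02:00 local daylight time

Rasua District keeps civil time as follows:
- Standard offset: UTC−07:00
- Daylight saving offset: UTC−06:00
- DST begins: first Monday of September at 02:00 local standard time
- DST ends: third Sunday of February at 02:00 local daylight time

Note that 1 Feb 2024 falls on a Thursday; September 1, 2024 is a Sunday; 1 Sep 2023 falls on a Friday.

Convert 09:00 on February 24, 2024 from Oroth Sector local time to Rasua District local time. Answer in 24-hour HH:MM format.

1 February 2024 is a Thursday, so the first Sunday is February 4.
1 September 2024 is a Sunday, so Sundays fall on 1, 8, 15, 22, 29; the last is September 29.
February 24, 2024 falls between 4 February and 29 September, so daylight saving is in effect and Oroth Sector is at UTC+02:00.
09:00 Oroth Sector − 2h = 07:00 UTC.
1 September 2023 is a Friday, so the first Monday is September 4.
1 February 2024 is a Thursday, so the first Sunday is February 4 and the third is February 18.
At the standard offset (UTC−07:00), 07:00 UTC − 7h = 00:00 Rasua District standard time.
The standard-time date in Rasua District, February 24, 2024, does not fall between 4 September 2023 and 18 February 2024, so daylight saving is not in effect and Rasua District is at UTC−07:00.
07:00 UTC − 7h = 00:00 Rasua District.

00:00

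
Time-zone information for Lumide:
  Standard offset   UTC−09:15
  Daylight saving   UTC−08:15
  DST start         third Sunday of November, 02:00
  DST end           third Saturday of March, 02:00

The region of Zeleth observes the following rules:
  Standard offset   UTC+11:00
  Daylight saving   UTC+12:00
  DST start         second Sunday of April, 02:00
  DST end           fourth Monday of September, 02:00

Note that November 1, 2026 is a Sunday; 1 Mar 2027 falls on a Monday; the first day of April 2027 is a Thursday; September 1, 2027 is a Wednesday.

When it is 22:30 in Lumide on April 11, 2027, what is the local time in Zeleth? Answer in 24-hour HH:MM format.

19:45

1 November 2026 is a Sunday, so the first Sunday is November 1 and the third is November 15.
1 March 2027 is a Monday, so the first Saturday is March 6 and the third is March 20.
April 11, 2027 is outside the daylight-saving period (15 November 2026 – 20 March 2027), so Lumide is on standard time, UTC−09:15.
22:30 Lumide + 9h15m = 07:45 UTC (rolling into the next day, 12 April 2027).
1 April 2027 is a Thursday, so the first Sunday is April 4 and the second is April 11.
1 September 2027 is a Wednesday, so the first Monday is September 6 and the fourth is September 27.
At the standard offset (UTC+11:00), 07:45 UTC + 11h = 18:45 Zeleth standard time.
The standard-time date in Zeleth, April 12, 2027, lies within the daylight-saving period (11 April – 27 September), so Zeleth is on daylight time, UTC+12:00.
07:45 UTC + 12h = 19:45 Zeleth.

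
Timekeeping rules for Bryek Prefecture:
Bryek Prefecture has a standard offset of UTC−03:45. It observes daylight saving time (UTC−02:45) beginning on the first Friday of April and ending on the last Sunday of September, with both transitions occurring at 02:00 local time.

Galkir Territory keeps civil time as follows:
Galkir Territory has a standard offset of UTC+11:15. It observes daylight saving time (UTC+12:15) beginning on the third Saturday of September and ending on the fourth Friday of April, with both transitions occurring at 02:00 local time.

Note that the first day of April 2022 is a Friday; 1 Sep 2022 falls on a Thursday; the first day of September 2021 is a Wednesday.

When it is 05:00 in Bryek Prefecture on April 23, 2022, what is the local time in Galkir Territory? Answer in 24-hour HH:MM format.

1 April 2022 is a Friday, so the first Friday is April 1.
1 September 2022 is a Thursday, so Sundays fall on 4, 11, 18, 25; the last is September 25.
April 23, 2022 lies within the daylight-saving period (1 April – 25 September), so Bryek Prefecture is on daylight time, UTC−02:45.
05:00 Bryek Prefecture + 2h45m = 07:45 UTC.
1 September 2021 is a Wednesday, so the first Saturday is September 4 and the third is September 18.
1 April 2022 is a Friday, so the first Friday is April 1 and the fourth is April 22.
At the standard offset (UTC+11:15), 07:45 UTC + 11h15m = 19:00 Galkir Territory standard time.
The standard-time date in Galkir Territory, April 23, 2022, is outside the daylight-saving period (18 September 2021 – 22 April 2022), so Galkir Territory is on standard time, UTC+11:15.
07:45 UTC + 11h15m = 19:00 Galkir Territory.

19:00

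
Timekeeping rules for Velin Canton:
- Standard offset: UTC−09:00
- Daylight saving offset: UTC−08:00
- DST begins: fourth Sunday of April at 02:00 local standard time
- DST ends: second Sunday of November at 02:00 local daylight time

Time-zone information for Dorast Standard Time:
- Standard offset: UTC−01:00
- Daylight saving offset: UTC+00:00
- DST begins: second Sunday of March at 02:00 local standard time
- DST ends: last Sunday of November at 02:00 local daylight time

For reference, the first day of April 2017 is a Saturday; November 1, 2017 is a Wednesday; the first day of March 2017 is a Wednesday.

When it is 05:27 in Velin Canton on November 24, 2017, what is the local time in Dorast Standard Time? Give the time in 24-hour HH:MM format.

1 April 2017 is a Saturday, so the first Sunday is April 2 and the fourth is April 23.
1 November 2017 is a Wednesday, so the first Sunday is November 5 and the second is November 12.
Daylight saving runs 23 April – 12 November; November 24, 2017 is outside that window, so Velin Canton is on standard time at UTC−09:00.
05:27 Velin Canton + 9h = 14:27 UTC.
1 March 2017 is a Wednesday, so the first Sunday is March 5 and the second is March 12.
1 November 2017 is a Wednesday, so Sundays fall on 5, 12, 19, 26; the last is November 26.
At the standard offset (UTC−01:00), 14:27 UTC − 1h = 13:27 Dorast Standard Time standard time.
The standard-time date in Dorast Standard Time, November 24, 2017, falls between 12 March and 26 November, so daylight saving is in effect and Dorast Standard Time is at UTC+00:00.
14:27 UTC + 0h = 14:27 Dorast Standard Time.

14:27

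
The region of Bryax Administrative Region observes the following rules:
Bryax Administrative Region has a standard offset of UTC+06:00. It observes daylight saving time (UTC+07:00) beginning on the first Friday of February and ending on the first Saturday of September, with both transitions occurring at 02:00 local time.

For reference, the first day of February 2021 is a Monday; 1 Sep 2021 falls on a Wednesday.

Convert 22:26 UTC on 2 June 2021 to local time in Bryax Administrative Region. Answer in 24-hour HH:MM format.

1 February 2021 is a Monday, so the first Friday is February 5.
1 September 2021 is a Wednesday, so the first Saturday is September 4.
At the standard offset (UTC+06:00), 22:26 UTC + 6h = 04:26 Bryax Administrative Region standard time (rolling into the next day, 3 June 2021).
The standard-time date in Bryax Administrative Region, 3 June 2021, lies within the daylight-saving period (5 February – 4 September), so Bryax Administrative Region is on daylight time, UTC+07:00.
22:26 UTC + 7h = 05:26 local (rolling into the next day, 3 June 2021).

05:26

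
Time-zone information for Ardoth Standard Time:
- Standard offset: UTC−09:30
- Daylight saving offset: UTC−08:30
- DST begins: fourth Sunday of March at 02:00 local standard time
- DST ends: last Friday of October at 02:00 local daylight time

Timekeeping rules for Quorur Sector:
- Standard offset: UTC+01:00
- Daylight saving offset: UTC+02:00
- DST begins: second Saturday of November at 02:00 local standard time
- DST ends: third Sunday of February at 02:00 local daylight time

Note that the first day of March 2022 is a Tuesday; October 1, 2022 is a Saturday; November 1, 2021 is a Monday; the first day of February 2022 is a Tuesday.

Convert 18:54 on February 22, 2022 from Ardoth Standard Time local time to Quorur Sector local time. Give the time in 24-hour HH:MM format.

05:24

1 March 2022 is a Tuesday, so the first Sunday is March 6 and the fourth is March 27.
1 October 2022 is a Saturday, so Fridays fall on 7, 14, 21, 28; the last is October 28.
Daylight saving runs 27 March – 28 October; February 22, 2022 is outside that window, so Ardoth Standard Time is on standard time at UTC−09:30.
18:54 Ardoth Standard Time + 9h30m = 04:24 UTC (rolling into the next day, 23 February 2022).
1 November 2021 is a Monday, so the first Saturday is November 6 and the second is November 13.
1 February 2022 is a Tuesday, so the first Sunday is February 6 and the third is February 20.
At the standard offset (UTC+01:00), 04:24 UTC + 1h = 05:24 Quorur Sector standard time.
The standard-time date in Quorur Sector, February 23, 2022, does not fall between 13 November 2021 and 20 February 2022, so daylight saving is not in effect and Quorur Sector is at UTC+01:00.
04:24 UTC + 1h = 05:24 Quorur Sector.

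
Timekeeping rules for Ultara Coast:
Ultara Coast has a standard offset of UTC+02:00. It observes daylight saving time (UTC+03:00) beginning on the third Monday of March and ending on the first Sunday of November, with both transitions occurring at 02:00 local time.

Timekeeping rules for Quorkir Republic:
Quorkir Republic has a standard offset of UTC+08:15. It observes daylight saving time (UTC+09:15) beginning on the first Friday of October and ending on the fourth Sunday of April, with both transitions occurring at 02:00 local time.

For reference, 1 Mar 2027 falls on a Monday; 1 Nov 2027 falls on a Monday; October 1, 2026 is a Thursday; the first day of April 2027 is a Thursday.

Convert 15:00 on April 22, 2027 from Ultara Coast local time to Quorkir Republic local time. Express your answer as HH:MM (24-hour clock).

21:15

1 March 2027 is a Monday, so the first Monday is March 1 and the third is March 15.
1 November 2027 is a Monday, so the first Sunday is November 7.
Daylight saving runs 15 March – 7 November; April 22, 2027 is inside that window, so Ultara Coast is at UTC+03:00.
15:00 Ultara Coast − 3h = 12:00 UTC.
1 October 2026 is a Thursday, so the first Friday is October 2.
1 April 2027 is a Thursday, so the first Sunday is April 4 and the fourth is April 25.
At the standard offset (UTC+08:15), 12:00 UTC + 8h15m = 20:15 Quorkir Republic standard time.
The standard-time date in Quorkir Republic, April 22, 2027, falls between 2 October 2026 and 25 April 2027, so daylight saving is in effect and Quorkir Republic is at UTC+09:15.
12:00 UTC + 9h15m = 21:15 Quorkir Republic.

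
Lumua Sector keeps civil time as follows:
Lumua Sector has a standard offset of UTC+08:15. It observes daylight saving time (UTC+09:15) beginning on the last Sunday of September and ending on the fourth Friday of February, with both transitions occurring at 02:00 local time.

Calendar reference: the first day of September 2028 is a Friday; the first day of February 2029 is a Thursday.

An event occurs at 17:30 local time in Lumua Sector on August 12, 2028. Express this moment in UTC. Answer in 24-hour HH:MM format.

09:15

1 September 2028 is a Friday, so Sundays fall on 3, 10, 17, 24; the last is September 24.
1 February 2029 is a Thursday, so the first Friday is February 2 and the fourth is February 23.
Daylight saving runs 24 September 2028 – 23 February 2029; August 12, 2028 is outside that window, so Lumua Sector is on standard time at UTC+08:15.
17:30 local − 8h15m = 09:15 UTC.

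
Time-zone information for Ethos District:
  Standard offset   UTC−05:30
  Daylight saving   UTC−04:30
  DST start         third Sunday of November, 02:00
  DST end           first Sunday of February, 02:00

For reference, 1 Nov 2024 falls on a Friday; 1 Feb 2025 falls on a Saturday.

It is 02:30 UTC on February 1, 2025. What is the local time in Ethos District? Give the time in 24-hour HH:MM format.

1 November 2024 is a Friday, so the first Sunday is November 3 and the third is November 17.
1 February 2025 is a Saturday, so the first Sunday is February 2.
At the standard offset (UTC−05:30), 02:30 UTC − 5h30m = 21:00 Ethos District standard time (rolling into the previous day, 31 January 2025).
Daylight saving runs 17 November 2024 – 2 February 2025; the standard-time date in Ethos District, January 31, 2025, is inside that window, so Ethos District is at UTC−04:30.
02:30 UTC − 4h30m = 22:00 local (rolling into the previous day, 31 January 2025).

22:00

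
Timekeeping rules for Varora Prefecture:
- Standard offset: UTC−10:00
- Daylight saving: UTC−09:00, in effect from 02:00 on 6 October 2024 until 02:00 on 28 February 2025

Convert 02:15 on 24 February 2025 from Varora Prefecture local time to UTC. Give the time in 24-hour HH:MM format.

11:15

Daylight saving runs 6 October 2024 – 28 February 2025; 24 February 2025 is inside that window, so Varora Prefecture is at UTC−09:00.
02:15 local + 9h = 11:15 UTC.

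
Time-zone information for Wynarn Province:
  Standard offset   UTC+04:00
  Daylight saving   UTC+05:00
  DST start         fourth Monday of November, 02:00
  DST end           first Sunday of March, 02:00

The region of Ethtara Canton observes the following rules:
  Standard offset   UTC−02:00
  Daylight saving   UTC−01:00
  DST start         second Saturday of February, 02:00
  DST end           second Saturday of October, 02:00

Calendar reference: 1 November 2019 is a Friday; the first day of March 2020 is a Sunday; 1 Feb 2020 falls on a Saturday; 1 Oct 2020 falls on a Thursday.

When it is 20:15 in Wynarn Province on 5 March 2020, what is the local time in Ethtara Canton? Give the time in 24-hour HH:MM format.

15:15

1 November 2019 is a Friday, so the first Monday is November 4 and the fourth is November 25.
1 March 2020 is a Sunday, so the first Sunday is March 1.
5 March 2020 does not fall between 25 November 2019 and 1 March 2020, so daylight saving is not in effect and Wynarn Province is at UTC+04:00.
20:15 Wynarn Province − 4h = 16:15 UTC.
1 February 2020 is a Saturday, so the first Saturday is February 1 and the second is February 8.
1 October 2020 is a Thursday, so the first Saturday is October 3 and the second is October 10.
At the standard offset (UTC−02:00), 16:15 UTC − 2h = 14:15 Ethtara Canton standard time.
Daylight saving runs 8 February – 10 October; the standard-time date in Ethtara Canton, 5 March 2020, is inside that window, so Ethtara Canton is at UTC−01:00.
16:15 UTC − 1h = 15:15 Ethtara Canton.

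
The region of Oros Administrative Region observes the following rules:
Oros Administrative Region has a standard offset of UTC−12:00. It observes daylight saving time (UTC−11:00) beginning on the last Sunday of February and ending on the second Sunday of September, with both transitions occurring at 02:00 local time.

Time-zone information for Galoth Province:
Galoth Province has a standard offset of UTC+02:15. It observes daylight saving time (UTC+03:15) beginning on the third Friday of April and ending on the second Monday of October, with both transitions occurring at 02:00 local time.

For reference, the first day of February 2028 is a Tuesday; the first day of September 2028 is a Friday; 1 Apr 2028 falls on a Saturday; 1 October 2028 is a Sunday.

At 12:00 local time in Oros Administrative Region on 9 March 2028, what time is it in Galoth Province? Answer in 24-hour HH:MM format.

1 February 2028 is a Tuesday, so Sundays fall on 6, 13, 20, 27; the last is February 27.
1 September 2028 is a Friday, so the first Sunday is September 3 and the second is September 10.
Daylight saving runs 27 February – 10 September; 9 March 2028 is inside that window, so Oros Administrative Region is at UTC−11:00.
12:00 Oros Administrative Region + 11h = 23:00 UTC.
1 April 2028 is a Saturday, so the first Friday is April 7 and the third is April 21.
1 October 2028 is a Sunday, so the first Monday is October 2 and the second is October 9.
At the standard offset (UTC+02:15), 23:00 UTC + 2h15m = 01:15 Galoth Province standard time (rolling into the next day, 10 March 2028).
The standard-time date in Galoth Province, 10 March 2028, is outside the daylight-saving period (21 April – 9 October), so Galoth Province is on standard time, UTC+02:15.
23:00 UTC + 2h15m = 01:15 Galoth Province (rolling into the next day, 10 March 2028).

01:15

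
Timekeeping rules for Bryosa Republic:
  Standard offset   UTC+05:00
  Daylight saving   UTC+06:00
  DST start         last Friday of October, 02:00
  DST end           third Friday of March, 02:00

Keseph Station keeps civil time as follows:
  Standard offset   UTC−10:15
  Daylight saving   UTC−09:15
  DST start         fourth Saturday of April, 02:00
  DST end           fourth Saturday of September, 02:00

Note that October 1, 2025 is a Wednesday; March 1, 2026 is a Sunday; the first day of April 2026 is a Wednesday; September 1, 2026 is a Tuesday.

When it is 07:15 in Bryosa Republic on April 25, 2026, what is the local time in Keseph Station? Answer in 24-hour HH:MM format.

1 October 2025 is a Wednesday, so Fridays fall on 3, 10, 17, 24, 31; the last is October 31.
1 March 2026 is a Sunday, so the first Friday is March 6 and the third is March 20.
April 25, 2026 does not fall between 31 October 2025 and 20 March 2026, so daylight saving is not in effect and Bryosa Republic is at UTC+05:00.
07:15 Bryosa Republic − 5h = 02:15 UTC.
1 April 2026 is a Wednesday, so the first Saturday is April 4 and the fourth is April 25.
1 September 2026 is a Tuesday, so the first Saturday is September 5 and the fourth is September 26.
At the standard offset (UTC−10:15), 02:15 UTC − 10h15m = 16:00 Keseph Station standard time (rolling into the previous day, 24 April 2026).
The standard-time date in Keseph Station, April 24, 2026, does not fall between 25 April and 26 September, so daylight saving is not in effect and Keseph Station is at UTC−10:15.
02:15 UTC − 10h15m = 16:00 Keseph Station (rolling into the previous day, 24 April 2026).

16:00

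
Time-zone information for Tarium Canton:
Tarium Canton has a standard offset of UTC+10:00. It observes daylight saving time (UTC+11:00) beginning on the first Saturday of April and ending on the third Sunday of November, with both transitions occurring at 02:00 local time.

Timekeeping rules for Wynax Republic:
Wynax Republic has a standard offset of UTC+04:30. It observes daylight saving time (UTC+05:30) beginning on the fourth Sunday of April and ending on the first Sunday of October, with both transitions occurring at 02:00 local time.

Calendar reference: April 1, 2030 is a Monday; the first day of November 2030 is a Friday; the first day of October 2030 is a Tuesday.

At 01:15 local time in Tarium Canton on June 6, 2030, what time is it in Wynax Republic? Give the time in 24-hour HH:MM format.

1 April 2030 is a Monday, so the first Saturday is April 6.
1 November 2030 is a Friday, so the first Sunday is November 3 and the third is November 17.
June 6, 2030 falls between 6 April and 17 November, so daylight saving is in effect and Tarium Canton is at UTC+11:00.
01:15 Tarium Canton − 11h = 14:15 UTC (rolling into the previous day, 5 June 2030).
1 April 2030 is a Monday, so the first Sunday is April 7 and the fourth is April 28.
1 October 2030 is a Tuesday, so the first Sunday is October 6.
At the standard offset (UTC+04:30), 14:15 UTC + 4h30m = 18:45 Wynax Republic standard time.
The standard-time date in Wynax Republic, June 5, 2030, falls between 28 April and 6 October, so daylight saving is in effect and Wynax Republic is at UTC+05:30.
14:15 UTC + 5h30m = 19:45 Wynax Republic.

19:45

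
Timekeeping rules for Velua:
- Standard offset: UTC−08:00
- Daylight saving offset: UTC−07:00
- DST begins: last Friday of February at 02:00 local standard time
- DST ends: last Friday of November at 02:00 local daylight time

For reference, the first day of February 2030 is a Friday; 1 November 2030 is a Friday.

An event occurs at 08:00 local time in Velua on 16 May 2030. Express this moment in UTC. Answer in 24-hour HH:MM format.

15:00

1 February 2030 is a Friday, so Fridays fall on 1, 8, 15, 22; the last is February 22.
1 November 2030 is a Friday, so Fridays fall on 1, 8, 15, 22, 29; the last is November 29.
16 May 2030 lies within the daylight-saving period (22 February – 29 November), so Velua is on daylight time, UTC−07:00.
08:00 local + 7h = 15:00 UTC.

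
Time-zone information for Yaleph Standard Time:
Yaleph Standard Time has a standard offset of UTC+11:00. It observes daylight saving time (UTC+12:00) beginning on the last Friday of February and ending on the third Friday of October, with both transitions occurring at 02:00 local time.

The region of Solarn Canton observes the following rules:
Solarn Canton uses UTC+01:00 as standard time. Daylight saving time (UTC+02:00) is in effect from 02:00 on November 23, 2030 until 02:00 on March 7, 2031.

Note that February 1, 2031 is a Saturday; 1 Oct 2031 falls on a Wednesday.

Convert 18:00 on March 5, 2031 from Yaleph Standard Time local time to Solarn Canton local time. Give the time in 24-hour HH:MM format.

08:00

1 February 2031 is a Saturday, so Fridays fall on 7, 14, 21, 28; the last is February 28.
1 October 2031 is a Wednesday, so the first Friday is October 3 and the third is October 17.
Daylight saving runs 28 February – 17 October; March 5, 2031 is inside that window, so Yaleph Standard Time is at UTC+12:00.
18:00 Yaleph Standard Time − 12h = 06:00 UTC.
At the standard offset (UTC+01:00), 06:00 UTC + 1h = 07:00 Solarn Canton standard time.
The standard-time date in Solarn Canton, March 5, 2031, falls between 23 November 2030 and 7 March 2031, so daylight saving is in effect and Solarn Canton is at UTC+02:00.
06:00 UTC + 2h = 08:00 Solarn Canton.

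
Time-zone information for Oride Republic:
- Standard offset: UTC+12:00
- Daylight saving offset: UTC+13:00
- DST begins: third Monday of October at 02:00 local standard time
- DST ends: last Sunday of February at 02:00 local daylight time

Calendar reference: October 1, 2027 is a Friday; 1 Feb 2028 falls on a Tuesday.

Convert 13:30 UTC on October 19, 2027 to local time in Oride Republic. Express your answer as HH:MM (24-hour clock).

02:30

1 October 2027 is a Friday, so the first Monday is October 4 and the third is October 18.
1 February 2028 is a Tuesday, so Sundays fall on 6, 13, 20, 27; the last is February 27.
At the standard offset (UTC+12:00), 13:30 UTC + 12h = 01:30 Oride Republic standard time (rolling into the next day, 20 October 2027).
The standard-time date in Oride Republic, October 20, 2027, lies within the daylight-saving period (18 October 2027 – 27 February 2028), so Oride Republic is on daylight time, UTC+13:00.
13:30 UTC + 13h = 02:30 local (rolling into the next day, 20 October 2027).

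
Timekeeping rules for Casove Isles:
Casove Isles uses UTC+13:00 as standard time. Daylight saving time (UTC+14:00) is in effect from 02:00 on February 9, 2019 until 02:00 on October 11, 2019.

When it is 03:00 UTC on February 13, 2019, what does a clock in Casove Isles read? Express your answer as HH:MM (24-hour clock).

At the standard offset (UTC+13:00), 03:00 UTC + 13h = 16:00 Casove Isles standard time.
Daylight saving runs 9 February – 11 October; the standard-time date in Casove Isles, February 13, 2019, is inside that window, so Casove Isles is at UTC+14:00.
03:00 UTC + 14h = 17:00 local.

17:00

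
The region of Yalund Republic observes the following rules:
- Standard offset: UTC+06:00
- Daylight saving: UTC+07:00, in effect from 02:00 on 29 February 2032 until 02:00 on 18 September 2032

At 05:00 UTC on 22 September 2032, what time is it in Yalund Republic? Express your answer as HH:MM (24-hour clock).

At the standard offset (UTC+06:00), 05:00 UTC + 6h = 11:00 Yalund Republic standard time.
The standard-time date in Yalund Republic, 22 September 2032, is outside the daylight-saving period (29 February – 18 September), so Yalund Republic is on standard time, UTC+06:00.
05:00 UTC + 6h = 11:00 local.

11:00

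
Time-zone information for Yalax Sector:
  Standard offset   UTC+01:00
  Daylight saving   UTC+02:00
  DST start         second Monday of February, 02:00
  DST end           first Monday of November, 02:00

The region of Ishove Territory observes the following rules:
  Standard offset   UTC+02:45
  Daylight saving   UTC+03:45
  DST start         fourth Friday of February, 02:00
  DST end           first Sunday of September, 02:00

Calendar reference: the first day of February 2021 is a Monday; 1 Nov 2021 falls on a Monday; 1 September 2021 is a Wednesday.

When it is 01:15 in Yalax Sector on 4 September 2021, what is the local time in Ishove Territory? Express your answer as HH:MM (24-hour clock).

03:00

1 February 2021 is a Monday, so the first Monday is February 1 and the second is February 8.
1 November 2021 is a Monday, so the first Monday is November 1.
4 September 2021 lies within the daylight-saving period (8 February – 1 November), so Yalax Sector is on daylight time, UTC+02:00.
01:15 Yalax Sector − 2h = 23:15 UTC (rolling into the previous day, 3 September 2021).
1 February 2021 is a Monday, so the first Friday is February 5 and the fourth is February 26.
1 September 2021 is a Wednesday, so the first Sunday is September 5.
At the standard offset (UTC+02:45), 23:15 UTC + 2h45m = 02:00 Ishove Territory standard time (rolling into the next day, 4 September 2021).
Daylight saving runs 26 February – 5 September; the standard-time date in Ishove Territory, 4 September 2021, is inside that window, so Ishove Territory is at UTC+03:45.
23:15 UTC + 3h45m = 03:00 Ishove Territory (rolling into the next day, 4 September 2021).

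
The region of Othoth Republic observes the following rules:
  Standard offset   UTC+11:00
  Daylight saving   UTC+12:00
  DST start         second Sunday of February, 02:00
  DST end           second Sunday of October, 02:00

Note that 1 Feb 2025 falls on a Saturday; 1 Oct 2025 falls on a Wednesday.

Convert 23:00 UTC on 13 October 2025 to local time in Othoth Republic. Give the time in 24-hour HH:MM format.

10:00

1 February 2025 is a Saturday, so the first Sunday is February 2 and the second is February 9.
1 October 2025 is a Wednesday, so the first Sunday is October 5 and the second is October 12.
At the standard offset (UTC+11:00), 23:00 UTC + 11h = 10:00 Othoth Republic standard time (rolling into the next day, 14 October 2025).
The standard-time date in Othoth Republic, 14 October 2025, is outside the daylight-saving period (9 February – 12 October), so Othoth Republic is on standard time, UTC+11:00.
23:00 UTC + 11h = 10:00 local (rolling into the next day, 14 October 2025).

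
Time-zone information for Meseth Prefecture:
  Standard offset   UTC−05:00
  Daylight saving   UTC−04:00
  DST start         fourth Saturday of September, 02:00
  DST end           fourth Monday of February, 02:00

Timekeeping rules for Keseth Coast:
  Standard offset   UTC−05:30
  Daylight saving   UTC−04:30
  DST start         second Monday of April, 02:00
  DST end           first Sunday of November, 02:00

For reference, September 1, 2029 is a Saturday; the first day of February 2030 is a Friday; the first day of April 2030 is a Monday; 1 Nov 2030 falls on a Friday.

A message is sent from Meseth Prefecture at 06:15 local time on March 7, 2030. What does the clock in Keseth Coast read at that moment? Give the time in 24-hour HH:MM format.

1 September 2029 is a Saturday, so the first Saturday is September 1 and the fourth is September 22.
1 February 2030 is a Friday, so the first Monday is February 4 and the fourth is February 25.
Daylight saving runs 22 September 2029 – 25 February 2030; March 7, 2030 is outside that window, so Meseth Prefecture is on standard time at UTC−05:00.
06:15 Meseth Prefecture + 5h = 11:15 UTC.
1 April 2030 is a Monday, so the first Monday is April 1 and the second is April 8.
1 November 2030 is a Friday, so the first Sunday is November 3.
At the standard offset (UTC−05:30), 11:15 UTC − 5h30m = 05:45 Keseth Coast standard time.
The standard-time date in Keseth Coast, March 7, 2030, does not fall between 8 April and 3 November, so daylight saving is not in effect and Keseth Coast is at UTC−05:30.
11:15 UTC − 5h30m = 05:45 Keseth Coast.

05:45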